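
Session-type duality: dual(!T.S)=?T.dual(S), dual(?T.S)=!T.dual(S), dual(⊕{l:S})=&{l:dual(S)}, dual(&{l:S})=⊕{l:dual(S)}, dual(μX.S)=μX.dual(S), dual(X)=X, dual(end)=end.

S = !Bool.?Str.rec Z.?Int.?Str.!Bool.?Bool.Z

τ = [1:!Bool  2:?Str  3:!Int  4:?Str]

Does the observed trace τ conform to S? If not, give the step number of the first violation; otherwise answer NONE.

@1 !Bool  match  now at ?Str.rec Z.…
@2 ?Str  match  now at rec Z.…
@3 got !Int, protocol expects ?Int  ✗

3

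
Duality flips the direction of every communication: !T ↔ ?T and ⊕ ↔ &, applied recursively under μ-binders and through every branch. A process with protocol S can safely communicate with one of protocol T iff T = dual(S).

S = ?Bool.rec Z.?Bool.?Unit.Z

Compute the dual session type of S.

?Bool → !Bool
  rec Z → rec Z  (μ self-dual)
    ?Bool → !Bool
      ?Unit → !Unit
        dual(Z) = Z

!Bool.rec Z.!Bool.!Unit.Z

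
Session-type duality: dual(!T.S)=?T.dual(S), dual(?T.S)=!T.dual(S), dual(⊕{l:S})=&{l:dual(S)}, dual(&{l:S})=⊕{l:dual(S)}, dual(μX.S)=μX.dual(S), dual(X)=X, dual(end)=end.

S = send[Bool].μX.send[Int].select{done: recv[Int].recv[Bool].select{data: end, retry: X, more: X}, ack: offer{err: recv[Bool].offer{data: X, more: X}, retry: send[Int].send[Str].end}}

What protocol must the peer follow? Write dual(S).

recv[Bool].μX.recv[Int].offer{done: send[Int].send[Bool].offer{data: end, retry: X, more: X}, ack: select{err: send[Bool].select{data: X, more: X}, retry: recv[Int].recv[Str].end}}

send[Bool] → recv[Bool]
  μX → μX  (rec unchanged)
    send[Int] → recv[Int]
      select{done,ack} → offer{done,ack}  (internal→external)
        case done:
          recv[Int] → send[Int]
            recv[Bool] → send[Bool]
              select{data,retry,more} → offer{data,retry,more}  (internal→external)
                case data:
                  end self-dual
                case retry:
                  X self-dual
                case more:
                  X self-dual
        case ack:
          offer{err,retry} → select{err,retry}  (&→⊕)
            case err:
              recv[Bool] → send[Bool]
                offer{data,more} → select{data,more}  (&→⊕)
                  case data:
                    X self-dual
                  case more:
                    X self-dual
            case retry:
              send[Int] → recv[Int]
                send[Str] → recv[Str]
                  end self-dual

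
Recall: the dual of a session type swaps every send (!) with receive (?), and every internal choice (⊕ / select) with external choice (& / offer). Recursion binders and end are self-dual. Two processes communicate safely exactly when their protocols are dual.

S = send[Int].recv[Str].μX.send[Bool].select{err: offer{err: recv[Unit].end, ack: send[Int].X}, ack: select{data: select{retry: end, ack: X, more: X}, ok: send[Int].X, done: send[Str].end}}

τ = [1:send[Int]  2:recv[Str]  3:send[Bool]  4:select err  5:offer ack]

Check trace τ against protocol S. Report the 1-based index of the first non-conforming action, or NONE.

step 1: send[Int]  ✓  residual = recv[Str].μX.…
step 2: recv[Str]  ✓  residual = μX.…
step 3: send[Bool]  ✓  residual = select{err: offer{err: recv[Unit].end, ack: send[Int].μX.…}, ack: select{data: select{retry: end, ack: μX.…, more: μX.…}, ok: send[Int].μX.…, done: send[Str].end}}
step 4: select err  ✓  residual = offer{err: recv[Unit].end, ack: send[Int].μX.…}
step 5: offer ack  ✓  residual = send[Int].μX.…
all 5 steps conform

NONE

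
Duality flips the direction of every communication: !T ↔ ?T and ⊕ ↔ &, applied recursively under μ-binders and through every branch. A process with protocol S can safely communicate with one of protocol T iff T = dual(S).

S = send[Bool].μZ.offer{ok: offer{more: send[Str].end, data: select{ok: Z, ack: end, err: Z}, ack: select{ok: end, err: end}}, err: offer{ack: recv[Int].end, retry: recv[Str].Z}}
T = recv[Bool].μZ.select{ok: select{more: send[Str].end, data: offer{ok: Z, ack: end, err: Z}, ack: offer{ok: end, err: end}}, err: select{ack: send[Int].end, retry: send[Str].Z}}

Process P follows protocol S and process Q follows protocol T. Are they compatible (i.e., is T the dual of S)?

NO

send[Bool] vs recv[Bool]  match
  μZ vs μZ  match (μ self-dual)
    offer{ok,err} vs select{ok,err}  match labels match
      [ok]
        offer{more,data,ack} vs select{more,data,ack}  match labels match
          [more]
            send[Str] vs send[Str]  ✗ same direction on both sides — not dual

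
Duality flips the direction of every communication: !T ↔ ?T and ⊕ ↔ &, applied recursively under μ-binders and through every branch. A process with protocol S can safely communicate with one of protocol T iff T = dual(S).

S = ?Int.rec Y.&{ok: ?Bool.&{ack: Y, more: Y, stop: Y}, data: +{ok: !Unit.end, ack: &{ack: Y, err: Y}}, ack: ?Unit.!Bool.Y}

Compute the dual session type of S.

!Int.rec Y.+{ok: !Bool.+{ack: Y, more: Y, stop: Y}, data: &{ok: ?Unit.end, ack: +{ack: Y, err: Y}}, ack: !Unit.?Bool.Y}

?Int ↦ !Int
  rec Y ↦ rec Y  (rec unchanged)
    &{ok,data,ack} ↦ +{ok,data,ack}  (&→⊕)
      [ok]
        ?Bool ↦ !Bool
          &{ack,more,stop} ↦ +{ack,more,stop}  (&→⊕)
            [ack]
              Y self-dual
            [more]
              Y self-dual
            [stop]
              Y self-dual
      [data]
        +{ok,ack} ↦ &{ok,ack}  (select→offer)
          [ok]
            !Unit ↦ ?Unit
              end self-dual
          [ack]
            &{ack,err} ↦ +{ack,err}  (&→⊕)
              [ack]
                Y self-dual
              [err]
                Y self-dual
      [ack]
        ?Unit ↦ !Unit
          !Bool ↦ ?Bool
            Y self-dual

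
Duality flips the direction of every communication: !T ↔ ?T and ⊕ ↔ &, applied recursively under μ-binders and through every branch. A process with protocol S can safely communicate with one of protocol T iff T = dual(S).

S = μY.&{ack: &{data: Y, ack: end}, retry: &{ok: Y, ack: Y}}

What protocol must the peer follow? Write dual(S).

μY → μY  (binder kept)
  &{ack,retry} → ⊕{ack,retry}  (external→internal)
    [ack]
      &{data,ack} → ⊕{data,ack}  (external→internal)
        [data]
          Y self-dual
        [ack]
          end self-dual
    [retry]
      &{ok,ack} → ⊕{ok,ack}  (external→internal)
        [ok]
          Y self-dual
        [ack]
          Y self-dual

μY.⊕{ack: ⊕{data: Y, ack: end}, retry: ⊕{ok: Y, ack: Y}}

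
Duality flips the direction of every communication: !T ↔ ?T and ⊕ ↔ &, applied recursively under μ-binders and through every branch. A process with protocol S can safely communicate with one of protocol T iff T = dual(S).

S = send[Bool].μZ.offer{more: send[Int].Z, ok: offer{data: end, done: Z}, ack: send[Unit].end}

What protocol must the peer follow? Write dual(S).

send[Bool] → recv[Bool]
  μZ → μZ  (rec unchanged)
    offer{more,ok,ack} → select{more,ok,ack}  (external→internal)
      • more:
        send[Int] → recv[Int]
          Z self-dual
      • ok:
        offer{data,done} → select{data,done}  (external→internal)
          • data:
            end self-dual
          • done:
            Z self-dual
      • ack:
        send[Unit] → recv[Unit]
          end self-dual

recv[Bool].μZ.select{more: recv[Int].Z, ok: select{data: end, done: Z}, ack: recv[Unit].end}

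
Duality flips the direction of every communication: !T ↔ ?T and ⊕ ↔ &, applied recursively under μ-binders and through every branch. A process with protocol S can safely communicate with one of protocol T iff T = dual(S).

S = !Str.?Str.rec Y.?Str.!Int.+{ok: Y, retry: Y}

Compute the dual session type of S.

!Str = ?Str
  ?Str = !Str
    rec Y = rec Y  (binder kept)
      ?Str = !Str
        !Int = ?Int
          +{ok,retry} = &{ok,retry}  (select→offer)
            • ok:
              Y ↦ Y
            • retry:
              Y ↦ Y

?Str.!Str.rec Y.!Str.?Int.&{ok: Y, retry: Y}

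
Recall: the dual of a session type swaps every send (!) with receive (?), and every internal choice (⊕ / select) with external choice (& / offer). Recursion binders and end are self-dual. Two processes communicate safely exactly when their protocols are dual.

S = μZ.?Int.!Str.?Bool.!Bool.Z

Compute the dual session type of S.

μZ.!Int.?Str.!Bool.?Bool.Z

μZ = μZ  (binder kept)
  ?Int = !Int
    !Str = ?Str
      ?Bool = !Bool
        !Bool = ?Bool
          Z self-dual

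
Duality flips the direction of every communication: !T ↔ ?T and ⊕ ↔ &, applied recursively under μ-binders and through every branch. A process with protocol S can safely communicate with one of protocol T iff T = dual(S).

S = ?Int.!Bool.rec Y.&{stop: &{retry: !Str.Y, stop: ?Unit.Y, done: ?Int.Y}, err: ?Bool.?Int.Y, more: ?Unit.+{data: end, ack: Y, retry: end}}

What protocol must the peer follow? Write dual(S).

?Int = !Int
  !Bool = ?Bool
    rec Y = rec Y  (binder kept)
      &{stop,err,more} = +{stop,err,more}  (&→⊕)
        [stop]
          &{retry,stop,done} = +{retry,stop,done}  (&→⊕)
            [retry]
              !Str = ?Str
                Y self-dual
            [stop]
              ?Unit = !Unit
                Y self-dual
            [done]
              ?Int = !Int
                Y self-dual
        [err]
          ?Bool = !Bool
            ?Int = !Int
              Y self-dual
        [more]
          ?Unit = !Unit
            +{data,ack,retry} = &{data,ack,retry}  (⊕→&)
              [data]
                end self-dual
              [ack]
                Y self-dual
              [retry]
                end self-dual

!Int.?Bool.rec Y.+{stop: +{retry: ?Str.Y, stop: !Unit.Y, done: !Int.Y}, err: !Bool.!Int.Y, more: !Unit.&{data: end, ack: Y, retry: end}}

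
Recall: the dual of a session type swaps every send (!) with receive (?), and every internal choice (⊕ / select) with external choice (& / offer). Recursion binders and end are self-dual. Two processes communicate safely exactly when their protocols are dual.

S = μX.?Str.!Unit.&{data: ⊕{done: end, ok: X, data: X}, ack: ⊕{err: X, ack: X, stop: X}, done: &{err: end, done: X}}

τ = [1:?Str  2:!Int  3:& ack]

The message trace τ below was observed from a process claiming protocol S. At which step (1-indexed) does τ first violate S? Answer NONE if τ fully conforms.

step 1: ?Str  ok  cont: !Unit.&{data: ⊕{done: end, ok: μX.…, data: μX.…}, ack: ⊕{err: μX.…, ack: μX.…, stop: μX.…}, done: &{err: end, done: μX.…}}
step 2: got !Int, protocol expects !Unit  ✗

2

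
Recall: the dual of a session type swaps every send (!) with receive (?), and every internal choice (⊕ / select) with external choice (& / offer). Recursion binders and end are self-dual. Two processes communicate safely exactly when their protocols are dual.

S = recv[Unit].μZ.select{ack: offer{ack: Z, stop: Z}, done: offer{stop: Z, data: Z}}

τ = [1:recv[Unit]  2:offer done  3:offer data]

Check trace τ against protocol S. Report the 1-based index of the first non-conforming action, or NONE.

@1 recv[Unit]  ok  now at μZ.…
@2 got offer done, protocol expects select ack or select done  ✗

2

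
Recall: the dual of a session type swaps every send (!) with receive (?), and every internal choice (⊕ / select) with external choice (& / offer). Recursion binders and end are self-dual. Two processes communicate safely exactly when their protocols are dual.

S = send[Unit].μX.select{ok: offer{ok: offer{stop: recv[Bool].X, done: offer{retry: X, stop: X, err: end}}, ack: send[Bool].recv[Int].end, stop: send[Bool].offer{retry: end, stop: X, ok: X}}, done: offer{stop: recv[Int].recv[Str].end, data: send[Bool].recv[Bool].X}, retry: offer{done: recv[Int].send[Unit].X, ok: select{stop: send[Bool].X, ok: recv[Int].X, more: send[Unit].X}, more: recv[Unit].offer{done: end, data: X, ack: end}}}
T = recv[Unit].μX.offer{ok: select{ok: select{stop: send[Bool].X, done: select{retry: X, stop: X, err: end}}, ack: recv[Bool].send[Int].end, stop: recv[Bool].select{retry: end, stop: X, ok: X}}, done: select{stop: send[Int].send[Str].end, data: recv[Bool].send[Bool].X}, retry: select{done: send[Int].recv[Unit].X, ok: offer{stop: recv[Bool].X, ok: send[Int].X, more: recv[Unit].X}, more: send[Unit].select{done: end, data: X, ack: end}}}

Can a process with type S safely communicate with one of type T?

YES

send[Unit] ‖ recv[Unit]  ✓
  μX ‖ μX  ✓ (μ self-dual)
    select{ok,done,retry} ‖ offer{ok,done,retry}  ✓ labels match
      • ok:
        offer{ok,ack,stop} ‖ select{ok,ack,stop}  ✓ labels match
          • ok:
            offer{stop,done} ‖ select{stop,done}  ✓ labels match
              • stop:
                recv[Bool] ‖ send[Bool]  ✓
                  X ‖ X  ✓
              • done:
                offer{retry,stop,err} ‖ select{retry,stop,err}  ✓ labels match
                  • retry:
                    X ‖ X  ✓
                  • stop:
                    X ‖ X  ✓
                  • err:
                    end ‖ end  ✓
          • ack:
            send[Bool] ‖ recv[Bool]  ✓
              recv[Int] ‖ send[Int]  ✓
                end ‖ end  ✓
          • stop:
            send[Bool] ‖ recv[Bool]  ✓
              offer{retry,stop,ok} ‖ select{retry,stop,ok}  ✓ labels match
                • retry:
                  end ‖ end  ✓
                • stop:
                  X ‖ X  ✓
                • ok:
                  X ‖ X  ✓
      • done:
        offer{stop,data} ‖ select{stop,data}  ✓ labels match
          • stop:
            recv[Int] ‖ send[Int]  ✓
              recv[Str] ‖ send[Str]  ✓
                end ‖ end  ✓
          • data:
            send[Bool] ‖ recv[Bool]  ✓
              recv[Bool] ‖ send[Bool]  ✓
                X ‖ X  ✓
      • retry:
        offer{done,ok,more} ‖ select{done,ok,more}  ✓ labels match
          • done:
            recv[Int] ‖ send[Int]  ✓
              send[Unit] ‖ recv[Unit]  ✓
                X ‖ X  ✓
          • ok:
            select{stop,ok,more} ‖ offer{stop,ok,more}  ✓ labels match
              • stop:
                send[Bool] ‖ recv[Bool]  ✓
                  X ‖ X  ✓
              • ok:
                recv[Int] ‖ send[Int]  ✓
                  X ‖ X  ✓
              • more:
                send[Unit] ‖ recv[Unit]  ✓
                  X ‖ X  ✓
          • more:
            recv[Unit] ‖ send[Unit]  ✓
              offer{done,data,ack} ‖ select{done,data,ack}  ✓ labels match
                • done:
                  end ‖ end  ✓
                • data:
                  X ‖ X  ✓
                • ack:
                  end ‖ end  ✓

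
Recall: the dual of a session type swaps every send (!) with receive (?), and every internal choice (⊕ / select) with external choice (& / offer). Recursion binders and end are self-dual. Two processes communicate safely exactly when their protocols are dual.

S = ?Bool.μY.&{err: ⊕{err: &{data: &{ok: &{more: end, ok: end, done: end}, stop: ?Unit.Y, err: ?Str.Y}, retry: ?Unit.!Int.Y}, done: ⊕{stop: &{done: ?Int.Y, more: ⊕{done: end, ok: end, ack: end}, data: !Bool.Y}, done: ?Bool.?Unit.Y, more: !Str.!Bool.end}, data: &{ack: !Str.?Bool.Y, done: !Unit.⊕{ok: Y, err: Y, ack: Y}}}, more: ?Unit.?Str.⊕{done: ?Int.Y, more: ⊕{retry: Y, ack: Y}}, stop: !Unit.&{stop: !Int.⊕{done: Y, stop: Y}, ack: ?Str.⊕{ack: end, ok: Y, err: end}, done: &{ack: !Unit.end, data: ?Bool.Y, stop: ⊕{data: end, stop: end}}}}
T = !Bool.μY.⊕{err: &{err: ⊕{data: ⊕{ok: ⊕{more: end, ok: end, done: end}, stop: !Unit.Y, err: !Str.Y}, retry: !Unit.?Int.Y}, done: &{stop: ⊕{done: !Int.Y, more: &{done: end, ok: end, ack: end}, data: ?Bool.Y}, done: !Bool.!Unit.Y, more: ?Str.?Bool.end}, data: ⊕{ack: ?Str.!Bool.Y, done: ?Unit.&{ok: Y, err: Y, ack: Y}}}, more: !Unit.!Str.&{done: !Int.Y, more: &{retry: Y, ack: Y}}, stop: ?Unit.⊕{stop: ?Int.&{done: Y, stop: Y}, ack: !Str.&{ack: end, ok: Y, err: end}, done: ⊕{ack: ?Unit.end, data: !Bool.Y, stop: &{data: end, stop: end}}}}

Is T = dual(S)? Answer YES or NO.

?Bool | !Bool  ✓
  μY | μY  ✓ (μ self-dual)
    &{err,more,stop} | ⊕{err,more,stop}  ✓ label sets agree
      • err:
        ⊕{err,done,data} | &{err,done,data}  ✓ label sets agree
          • err:
            &{data,retry} | ⊕{data,retry}  ✓ label sets agree
              • data:
                &{ok,stop,err} | ⊕{ok,stop,err}  ✓ label sets agree
                  • ok:
                    &{more,ok,done} | ⊕{more,ok,done}  ✓ label sets agree
                      • more:
                        end | end  ✓
                      • ok:
                        end | end  ✓
                      • done:
                        end | end  ✓
                  • stop:
                    ?Unit | !Unit  ✓
                      Y | Y  ✓
                  • err:
                    ?Str | !Str  ✓
                      Y | Y  ✓
              • retry:
                ?Unit | !Unit  ✓
                  !Int | ?Int  ✓
                    Y | Y  ✓
          • done:
            ⊕{stop,done,more} | &{stop,done,more}  ✓ label sets agree
              • stop:
                &{done,more,data} | ⊕{done,more,data}  ✓ label sets agree
                  • done:
                    ?Int | !Int  ✓
                      Y | Y  ✓
                  • more:
                    ⊕{done,ok,ack} | &{done,ok,ack}  ✓ label sets agree
                      • done:
                        end | end  ✓
                      • ok:
                        end | end  ✓
                      • ack:
                        end | end  ✓
                  • data:
                    !Bool | ?Bool  ✓
                      Y | Y  ✓
              • done:
                ?Bool | !Bool  ✓
                  ?Unit | !Unit  ✓
                    Y | Y  ✓
              • more:
                !Str | ?Str  ✓
                  !Bool | ?Bool  ✓
                    end | end  ✓
          • data:
            &{ack,done} | ⊕{ack,done}  ✓ label sets agree
              • ack:
                !Str | ?Str  ✓
                  ?Bool | !Bool  ✓
                    Y | Y  ✓
              • done:
                !Unit | ?Unit  ✓
                  ⊕{ok,err,ack} | &{ok,err,ack}  ✓ label sets agree
                    • ok:
                      Y | Y  ✓
                    • err:
                      Y | Y  ✓
                    • ack:
                      Y | Y  ✓
      • more:
        ?Unit | !Unit  ✓
          ?Str | !Str  ✓
            ⊕{done,more} | &{done,more}  ✓ label sets agree
              • done:
                ?Int | !Int  ✓
                  Y | Y  ✓
              • more:
                ⊕{retry,ack} | &{retry,ack}  ✓ label sets agree
                  • retry:
                    Y | Y  ✓
                  • ack:
                    Y | Y  ✓
      • stop:
        !Unit | ?Unit  ✓
          &{stop,ack,done} | ⊕{stop,ack,done}  ✓ label sets agree
            • stop:
              !Int | ?Int  ✓
                ⊕{done,stop} | &{done,stop}  ✓ label sets agree
                  • done:
                    Y | Y  ✓
                  • stop:
                    Y | Y  ✓
            • ack:
              ?Str | !Str  ✓
                ⊕{ack,ok,err} | &{ack,ok,err}  ✓ label sets agree
                  • ack:
                    end | end  ✓
                  • ok:
                    Y | Y  ✓
                  • err:
                    end | end  ✓
            • done:
              &{ack,data,stop} | ⊕{ack,data,stop}  ✓ label sets agree
                • ack:
                  !Unit | ?Unit  ✓
                    end | end  ✓
                • data:
                  ?Bool | !Bool  ✓
                    Y | Y  ✓
                • stop:
                  ⊕{data,stop} | &{data,stop}  ✓ label sets agree
                    • data:
                      end | end  ✓
                    • stop:
                      end | end  ✓

YES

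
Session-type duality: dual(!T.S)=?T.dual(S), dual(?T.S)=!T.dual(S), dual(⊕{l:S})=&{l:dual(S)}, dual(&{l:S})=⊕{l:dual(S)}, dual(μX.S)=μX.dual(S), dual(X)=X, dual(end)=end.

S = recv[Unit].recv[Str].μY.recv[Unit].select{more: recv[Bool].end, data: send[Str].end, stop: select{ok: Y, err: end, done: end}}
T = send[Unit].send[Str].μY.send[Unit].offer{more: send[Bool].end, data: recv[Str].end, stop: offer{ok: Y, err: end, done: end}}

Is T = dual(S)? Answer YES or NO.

recv[Unit] vs send[Unit]  match
  recv[Str] vs send[Str]  match
    μY vs μY  match (binder kept)
      recv[Unit] vs send[Unit]  match
        select{more,data,stop} vs offer{more,data,stop}  match label sets agree
          • more:
            recv[Bool] vs send[Bool]  match
              end vs end  match
          • data:
            send[Str] vs recv[Str]  match
              end vs end  match
          • stop:
            select{ok,err,done} vs offer{ok,err,done}  match label sets agree
              • ok:
                Y vs Y  match
              • err:
                end vs end  match
              • done:
                end vs end  match

YES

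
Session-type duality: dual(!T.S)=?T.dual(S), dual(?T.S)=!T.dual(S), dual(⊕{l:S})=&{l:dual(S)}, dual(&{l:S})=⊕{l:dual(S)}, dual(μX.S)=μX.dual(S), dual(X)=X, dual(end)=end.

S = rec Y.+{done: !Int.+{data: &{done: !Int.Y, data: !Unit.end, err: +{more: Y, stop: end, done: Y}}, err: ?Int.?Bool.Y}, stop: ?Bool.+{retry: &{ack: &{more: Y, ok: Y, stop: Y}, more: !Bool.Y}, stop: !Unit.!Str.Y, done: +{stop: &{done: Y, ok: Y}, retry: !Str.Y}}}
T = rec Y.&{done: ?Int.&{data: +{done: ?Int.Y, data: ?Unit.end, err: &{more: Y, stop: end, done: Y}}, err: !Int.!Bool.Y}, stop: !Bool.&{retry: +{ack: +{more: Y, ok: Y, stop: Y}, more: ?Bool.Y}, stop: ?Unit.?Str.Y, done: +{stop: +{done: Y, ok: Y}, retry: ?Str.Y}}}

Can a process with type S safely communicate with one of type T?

rec Y ‖ rec Y  match (rec unchanged)
  +{done,stop} ‖ &{done,stop}  match same labels
    • done:
      !Int ‖ ?Int  match
        +{data,err} ‖ &{data,err}  match same labels
          • data:
            &{done,data,err} ‖ +{done,data,err}  match same labels
              • done:
                !Int ‖ ?Int  match
                  Y ‖ Y  match
              • data:
                !Unit ‖ ?Unit  match
                  end ‖ end  match
              • err:
                +{more,stop,done} ‖ &{more,stop,done}  match same labels
                  • more:
                    Y ‖ Y  match
                  • stop:
                    end ‖ end  match
                  • done:
                    Y ‖ Y  match
          • err:
            ?Int ‖ !Int  match
              ?Bool ‖ !Bool  match
                Y ‖ Y  match
    • stop:
      ?Bool ‖ !Bool  match
        +{retry,stop,done} ‖ &{retry,stop,done}  match same labels
          • retry:
            &{ack,more} ‖ +{ack,more}  match same labels
              • ack:
                &{more,ok,stop} ‖ +{more,ok,stop}  match same labels
                  • more:
                    Y ‖ Y  match
                  • ok:
                    Y ‖ Y  match
                  • stop:
                    Y ‖ Y  match
              • more:
                !Bool ‖ ?Bool  match
                  Y ‖ Y  match
          • stop:
            !Unit ‖ ?Unit  match
              !Str ‖ ?Str  match
                Y ‖ Y  match
          • done:
            +{stop,retry} ‖ +{stop,retry}  ✗ choice polarity not flipped — not dual

NO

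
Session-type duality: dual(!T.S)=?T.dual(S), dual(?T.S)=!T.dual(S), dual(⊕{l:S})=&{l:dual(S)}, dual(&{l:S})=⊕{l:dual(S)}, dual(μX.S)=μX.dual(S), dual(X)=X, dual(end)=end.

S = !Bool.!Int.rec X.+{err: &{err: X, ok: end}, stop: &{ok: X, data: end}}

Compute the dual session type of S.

?Bool.?Int.rec X.&{err: +{err: X, ok: end}, stop: +{ok: X, data: end}}

!Bool → ?Bool
  !Int → ?Int
    rec X → rec X  (binder kept)
      +{err,stop} → &{err,stop}  (internal→external)
        [err]
          &{err,ok} → +{err,ok}  (external→internal)
            [err]
              X ↦ X
            [ok]
              end ↦ end
        [stop]
          &{ok,data} → +{ok,data}  (external→internal)
            [ok]
              X ↦ X
            [data]
              end ↦ end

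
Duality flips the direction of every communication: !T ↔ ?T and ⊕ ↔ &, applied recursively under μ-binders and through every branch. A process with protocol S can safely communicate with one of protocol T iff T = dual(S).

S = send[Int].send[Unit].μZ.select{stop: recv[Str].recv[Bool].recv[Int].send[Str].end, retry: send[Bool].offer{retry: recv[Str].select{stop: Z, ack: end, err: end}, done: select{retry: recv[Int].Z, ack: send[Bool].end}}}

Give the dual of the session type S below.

send[Int] → recv[Int]
  send[Unit] → recv[Unit]
    μZ → μZ  (μ self-dual)
      select{stop,retry} → offer{stop,retry}  (select→offer)
        case stop:
          recv[Str] → send[Str]
            recv[Bool] → send[Bool]
              recv[Int] → send[Int]
                send[Str] → recv[Str]
                  end self-dual
        case retry:
          send[Bool] → recv[Bool]
            offer{retry,done} → select{retry,done}  (external→internal)
              case retry:
                recv[Str] → send[Str]
                  select{stop,ack,err} → offer{stop,ack,err}  (select→offer)
                    case stop:
                      Z self-dual
                    case ack:
                      end self-dual
                    case err:
                      end self-dual
              case done:
                select{retry,ack} → offer{retry,ack}  (select→offer)
                  case retry:
                    recv[Int] → send[Int]
                      Z self-dual
                  case ack:
                    send[Bool] → recv[Bool]
                      end self-dual

recv[Int].recv[Unit].μZ.offer{stop: send[Str].send[Bool].send[Int].recv[Str].end, retry: recv[Bool].select{retry: send[Str].offer{stop: Z, ack: end, err: end}, done: offer{retry: send[Int].Z, ack: recv[Bool].end}}}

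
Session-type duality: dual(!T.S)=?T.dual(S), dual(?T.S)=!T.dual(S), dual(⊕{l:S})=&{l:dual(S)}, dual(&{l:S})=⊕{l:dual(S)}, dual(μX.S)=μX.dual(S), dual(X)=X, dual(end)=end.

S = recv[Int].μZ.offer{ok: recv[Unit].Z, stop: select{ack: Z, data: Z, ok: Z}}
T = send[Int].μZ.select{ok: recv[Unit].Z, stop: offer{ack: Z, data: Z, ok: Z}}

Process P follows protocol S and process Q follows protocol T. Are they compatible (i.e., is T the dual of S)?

NO

recv[Int] | send[Int]  ✓
  μZ | μZ  ✓ (binder kept)
    offer{ok,stop} | select{ok,stop}  ✓ labels match
      case ok:
        recv[Unit] | recv[Unit]  ✗ same direction on both sides — not dual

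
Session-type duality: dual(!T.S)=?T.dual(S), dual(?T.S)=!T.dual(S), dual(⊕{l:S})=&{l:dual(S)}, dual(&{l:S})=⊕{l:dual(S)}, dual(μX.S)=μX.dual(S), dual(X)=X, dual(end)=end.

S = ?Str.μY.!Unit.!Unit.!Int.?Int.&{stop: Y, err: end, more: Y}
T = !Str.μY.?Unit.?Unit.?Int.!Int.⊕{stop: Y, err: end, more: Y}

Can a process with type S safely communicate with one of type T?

YES

?Str | !Str  ✓
  μY | μY  ✓ (rec unchanged)
    !Unit | ?Unit  ✓
      !Unit | ?Unit  ✓
        !Int | ?Int  ✓
          ?Int | !Int  ✓
            &{stop,err,more} | ⊕{stop,err,more}  ✓ label sets agree
              case stop:
                Y | Y  ✓
              case err:
                end | end  ✓
              case more:
                Y | Y  ✓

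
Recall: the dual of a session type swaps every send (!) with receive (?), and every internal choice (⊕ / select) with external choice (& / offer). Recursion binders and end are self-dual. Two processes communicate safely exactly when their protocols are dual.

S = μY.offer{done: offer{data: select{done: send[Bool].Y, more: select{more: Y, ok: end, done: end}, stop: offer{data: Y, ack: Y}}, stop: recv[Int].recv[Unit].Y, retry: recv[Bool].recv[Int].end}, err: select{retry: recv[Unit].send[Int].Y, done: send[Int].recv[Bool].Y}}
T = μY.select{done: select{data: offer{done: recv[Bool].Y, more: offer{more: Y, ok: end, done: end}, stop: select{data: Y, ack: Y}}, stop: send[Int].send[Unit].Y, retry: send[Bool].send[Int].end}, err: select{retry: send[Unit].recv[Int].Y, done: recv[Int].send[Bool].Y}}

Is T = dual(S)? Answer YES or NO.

NO

μY | μY  ✓ (binder kept)
  offer{done,err} | select{done,err}  ✓ label sets agree
    • done:
      offer{data,stop,retry} | select{data,stop,retry}  ✓ label sets agree
        • data:
          select{done,more,stop} | offer{done,more,stop}  ✓ label sets agree
            • done:
              send[Bool] | recv[Bool]  ✓
                Y | Y  ✓
            • more:
              select{more,ok,done} | offer{more,ok,done}  ✓ label sets agree
                • more:
                  Y | Y  ✓
                • ok:
                  end | end  ✓
                • done:
                  end | end  ✓
            • stop:
              offer{data,ack} | select{data,ack}  ✓ label sets agree
                • data:
                  Y | Y  ✓
                • ack:
                  Y | Y  ✓
        • stop:
          recv[Int] | send[Int]  ✓
            recv[Unit] | send[Unit]  ✓
              Y | Y  ✓
        • retry:
          recv[Bool] | send[Bool]  ✓
            recv[Int] | send[Int]  ✓
              end | end  ✓
    • err:
      select{retry,done} | select{retry,done}  ✗ choice polarity not flipped — not dual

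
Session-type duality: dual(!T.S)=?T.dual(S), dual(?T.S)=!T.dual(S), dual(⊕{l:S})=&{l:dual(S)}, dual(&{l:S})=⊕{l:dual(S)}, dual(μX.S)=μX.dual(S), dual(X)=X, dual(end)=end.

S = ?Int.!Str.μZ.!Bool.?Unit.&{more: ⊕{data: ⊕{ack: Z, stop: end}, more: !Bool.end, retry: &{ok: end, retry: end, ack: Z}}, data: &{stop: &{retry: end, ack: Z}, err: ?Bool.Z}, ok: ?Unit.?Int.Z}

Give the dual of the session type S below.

?Int → !Int
  !Str → ?Str
    μZ → μZ  (rec unchanged)
      !Bool → ?Bool
        ?Unit → !Unit
          &{more,data,ok} → ⊕{more,data,ok}  (offer→select)
            case more:
              ⊕{data,more,retry} → &{data,more,retry}  (select→offer)
                case data:
                  ⊕{ack,stop} → &{ack,stop}  (select→offer)
                    case ack:
                      Z self-dual
                    case stop:
                      end self-dual
                case more:
                  !Bool → ?Bool
                    end self-dual
                case retry:
                  &{ok,retry,ack} → ⊕{ok,retry,ack}  (offer→select)
                    case ok:
                      end self-dual
                    case retry:
                      end self-dual
                    case ack:
                      Z self-dual
            case data:
              &{stop,err} → ⊕{stop,err}  (offer→select)
                case stop:
                  &{retry,ack} → ⊕{retry,ack}  (offer→select)
                    case retry:
                      end self-dual
                    case ack:
                      Z self-dual
                case err:
                  ?Bool → !Bool
                    Z self-dual
            case ok:
              ?Unit → !Unit
                ?Int → !Int
                  Z self-dual

!Int.?Str.μZ.?Bool.!Unit.⊕{more: &{data: &{ack: Z, stop: end}, more: ?Bool.end, retry: ⊕{ok: end, retry: end, ack: Z}}, data: ⊕{stop: ⊕{retry: end, ack: Z}, err: !Bool.Z}, ok: !Unit.!Int.Z}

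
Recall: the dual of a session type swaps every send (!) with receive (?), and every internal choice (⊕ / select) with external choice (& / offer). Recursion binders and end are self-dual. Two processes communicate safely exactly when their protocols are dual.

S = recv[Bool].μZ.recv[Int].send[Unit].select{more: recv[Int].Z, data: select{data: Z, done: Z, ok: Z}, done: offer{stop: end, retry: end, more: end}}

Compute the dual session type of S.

recv[Bool] = send[Bool]
  μZ = μZ  (μ self-dual)
    recv[Int] = send[Int]
      send[Unit] = recv[Unit]
        select{more,data,done} = offer{more,data,done}  (select→offer)
          case more:
            recv[Int] = send[Int]
              dual(Z) = Z
          case data:
            select{data,done,ok} = offer{data,done,ok}  (select→offer)
              case data:
                dual(Z) = Z
              case done:
                dual(Z) = Z
              case ok:
                dual(Z) = Z
          case done:
            offer{stop,retry,more} = select{stop,retry,more}  (external→internal)
              case stop:
                dual(end) = end
              case retry:
                dual(end) = end
              case more:
                dual(end) = end

send[Bool].μZ.send[Int].recv[Unit].offer{more: send[Int].Z, data: offer{data: Z, done: Z, ok: Z}, done: select{stop: end, retry: end, more: end}}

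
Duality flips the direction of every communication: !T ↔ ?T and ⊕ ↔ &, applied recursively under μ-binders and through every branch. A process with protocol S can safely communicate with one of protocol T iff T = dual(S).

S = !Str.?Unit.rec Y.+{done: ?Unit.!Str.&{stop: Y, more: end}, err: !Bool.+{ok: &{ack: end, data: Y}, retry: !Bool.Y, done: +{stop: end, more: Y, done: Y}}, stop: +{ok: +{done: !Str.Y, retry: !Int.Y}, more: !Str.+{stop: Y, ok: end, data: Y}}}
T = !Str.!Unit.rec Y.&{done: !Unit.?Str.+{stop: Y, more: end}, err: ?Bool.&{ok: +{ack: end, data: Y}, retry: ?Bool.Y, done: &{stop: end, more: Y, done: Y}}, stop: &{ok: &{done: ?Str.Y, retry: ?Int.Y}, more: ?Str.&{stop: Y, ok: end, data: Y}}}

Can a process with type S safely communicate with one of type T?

NO

!Str vs !Str  ✗ same direction on both sides — not dual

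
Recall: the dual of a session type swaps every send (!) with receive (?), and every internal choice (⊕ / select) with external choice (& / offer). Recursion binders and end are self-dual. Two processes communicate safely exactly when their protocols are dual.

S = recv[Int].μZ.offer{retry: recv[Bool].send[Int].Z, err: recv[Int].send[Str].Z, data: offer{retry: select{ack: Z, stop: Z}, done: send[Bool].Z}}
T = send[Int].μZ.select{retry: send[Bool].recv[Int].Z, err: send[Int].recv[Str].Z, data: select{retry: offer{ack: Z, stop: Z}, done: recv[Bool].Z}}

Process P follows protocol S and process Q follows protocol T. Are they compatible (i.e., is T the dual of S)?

YES

recv[Int] vs send[Int]  ✓
  μZ vs μZ  ✓ (μ self-dual)
    offer{retry,err,data} vs select{retry,err,data}  ✓ label sets agree
      • retry:
        recv[Bool] vs send[Bool]  ✓
          send[Int] vs recv[Int]  ✓
            Z vs Z  ✓
      • err:
        recv[Int] vs send[Int]  ✓
          send[Str] vs recv[Str]  ✓
            Z vs Z  ✓
      • data:
        offer{retry,done} vs select{retry,done}  ✓ label sets agree
          • retry:
            select{ack,stop} vs offer{ack,stop}  ✓ label sets agree
              • ack:
                Z vs Z  ✓
              • stop:
                Z vs Z  ✓
          • done:
            send[Bool] vs recv[Bool]  ✓
              Z vs Z  ✓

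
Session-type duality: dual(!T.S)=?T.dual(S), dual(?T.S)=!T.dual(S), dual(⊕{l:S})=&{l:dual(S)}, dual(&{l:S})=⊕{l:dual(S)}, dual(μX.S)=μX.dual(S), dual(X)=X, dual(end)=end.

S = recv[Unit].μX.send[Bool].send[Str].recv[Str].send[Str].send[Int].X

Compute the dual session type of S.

send[Unit].μX.recv[Bool].recv[Str].send[Str].recv[Str].recv[Int].X

recv[Unit] → send[Unit]
  μX → μX  (binder kept)
    send[Bool] → recv[Bool]
      send[Str] → recv[Str]
        recv[Str] → send[Str]
          send[Str] → recv[Str]
            send[Int] → recv[Int]
              X ↦ X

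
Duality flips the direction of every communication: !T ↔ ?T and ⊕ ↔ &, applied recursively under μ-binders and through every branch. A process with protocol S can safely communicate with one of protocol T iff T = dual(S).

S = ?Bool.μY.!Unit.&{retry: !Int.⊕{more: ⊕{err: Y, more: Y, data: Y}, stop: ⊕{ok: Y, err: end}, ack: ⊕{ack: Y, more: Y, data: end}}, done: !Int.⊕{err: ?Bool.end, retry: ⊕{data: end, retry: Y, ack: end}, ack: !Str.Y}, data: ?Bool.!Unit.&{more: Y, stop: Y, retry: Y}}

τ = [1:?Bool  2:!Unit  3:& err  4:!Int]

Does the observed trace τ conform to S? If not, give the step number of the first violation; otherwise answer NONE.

step 1: ?Bool  match  residual = μY.…
step 2: !Unit  match  residual = &{retry: !Int.⊕{more: ⊕{err: μY.…, more: μY.…, data: μY.…}, stop: ⊕{ok: μY.…, err: end}, ack: ⊕{ack: μY.…, more: μY.…, data: end}}, done: !Int.⊕{err: ?Bool.end, retry: ⊕{data: end, retry: μY.…, ack: end}, ack: !Str.μY.…}, data: ?Bool.!Unit.&{more: μY.…, stop: μY.…, retry: μY.…}}
step 3: got & err, protocol expects & retry or & done or & data  ✗

3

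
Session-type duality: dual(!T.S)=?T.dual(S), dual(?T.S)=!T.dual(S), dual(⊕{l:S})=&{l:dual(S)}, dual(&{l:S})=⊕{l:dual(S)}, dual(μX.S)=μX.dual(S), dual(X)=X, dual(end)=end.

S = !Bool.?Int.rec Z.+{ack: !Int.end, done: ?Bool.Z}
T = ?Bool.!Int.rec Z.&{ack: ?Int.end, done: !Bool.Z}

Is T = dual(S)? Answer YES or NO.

YES

!Bool | ?Bool  ✓
  ?Int | !Int  ✓
    rec Z | rec Z  ✓ (μ self-dual)
      +{ack,done} | &{ack,done}  ✓ label sets agree
        [ack]
          !Int | ?Int  ✓
            end | end  ✓
        [done]
          ?Bool | !Bool  ✓
            Z | Z  ✓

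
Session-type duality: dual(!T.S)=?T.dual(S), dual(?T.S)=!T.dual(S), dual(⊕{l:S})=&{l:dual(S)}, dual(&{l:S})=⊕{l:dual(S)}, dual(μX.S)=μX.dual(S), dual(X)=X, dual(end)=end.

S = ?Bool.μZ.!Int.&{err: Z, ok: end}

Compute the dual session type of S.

?Bool ↦ !Bool
  μZ ↦ μZ  (μ self-dual)
    !Int ↦ ?Int
      &{err,ok} ↦ ⊕{err,ok}  (external→internal)
        • err:
          dual(Z) = Z
        • ok:
          dual(end) = end

!Bool.μZ.?Int.⊕{err: Z, ok: end}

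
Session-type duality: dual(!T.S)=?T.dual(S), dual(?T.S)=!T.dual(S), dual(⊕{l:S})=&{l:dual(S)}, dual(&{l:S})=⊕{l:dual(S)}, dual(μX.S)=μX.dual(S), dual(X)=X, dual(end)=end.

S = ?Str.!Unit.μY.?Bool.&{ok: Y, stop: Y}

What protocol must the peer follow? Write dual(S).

!Str.?Unit.μY.!Bool.⊕{ok: Y, stop: Y}

?Str = !Str
  !Unit = ?Unit
    μY = μY  (binder kept)
      ?Bool = !Bool
        &{ok,stop} = ⊕{ok,stop}  (&→⊕)
          case ok:
            dual(Y) = Y
          case stop:
            dual(Y) = Y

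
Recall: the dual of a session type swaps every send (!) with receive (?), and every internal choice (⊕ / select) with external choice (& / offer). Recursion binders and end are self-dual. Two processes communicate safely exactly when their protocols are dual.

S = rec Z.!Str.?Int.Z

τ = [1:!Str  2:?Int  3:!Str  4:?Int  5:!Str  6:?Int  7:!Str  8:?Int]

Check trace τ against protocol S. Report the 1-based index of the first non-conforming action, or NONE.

NONE

@1 !Str  ✓  now at ?Int.rec Z.…
@2 ?Int  ✓  now at rec Z.…
@3 !Str  ✓  now at ?Int.rec Z.…
@4 ?Int  ✓  now at rec Z.…
@5 !Str  ✓  now at ?Int.rec Z.…
@6 ?Int  ✓  now at rec Z.…
@7 !Str  ✓  now at ?Int.rec Z.…
@8 ?Int  ✓  now at rec Z.…
all 8 steps conform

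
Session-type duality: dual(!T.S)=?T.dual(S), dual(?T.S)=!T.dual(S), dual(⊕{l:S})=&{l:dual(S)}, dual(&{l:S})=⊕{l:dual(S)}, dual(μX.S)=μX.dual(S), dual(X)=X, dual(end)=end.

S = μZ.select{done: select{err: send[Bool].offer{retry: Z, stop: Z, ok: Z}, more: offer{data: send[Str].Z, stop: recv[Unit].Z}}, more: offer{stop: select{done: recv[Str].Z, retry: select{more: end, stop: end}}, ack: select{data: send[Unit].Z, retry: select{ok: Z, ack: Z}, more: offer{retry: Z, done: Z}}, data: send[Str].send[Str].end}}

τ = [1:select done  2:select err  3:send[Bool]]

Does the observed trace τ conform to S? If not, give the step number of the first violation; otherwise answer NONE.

step 1: select done  ok  residual = select{err: send[Bool].offer{retry: μZ.…, stop: μZ.…, ok: μZ.…}, more: offer{data: send[Str].μZ.…, stop: recv[Unit].μZ.…}}
step 2: select err  ok  residual = send[Bool].offer{retry: μZ.…, stop: μZ.…, ok: μZ.…}
step 3: send[Bool]  ok  residual = offer{retry: μZ.…, stop: μZ.…, ok: μZ.…}
τ conforms to S (length 3)

NONE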